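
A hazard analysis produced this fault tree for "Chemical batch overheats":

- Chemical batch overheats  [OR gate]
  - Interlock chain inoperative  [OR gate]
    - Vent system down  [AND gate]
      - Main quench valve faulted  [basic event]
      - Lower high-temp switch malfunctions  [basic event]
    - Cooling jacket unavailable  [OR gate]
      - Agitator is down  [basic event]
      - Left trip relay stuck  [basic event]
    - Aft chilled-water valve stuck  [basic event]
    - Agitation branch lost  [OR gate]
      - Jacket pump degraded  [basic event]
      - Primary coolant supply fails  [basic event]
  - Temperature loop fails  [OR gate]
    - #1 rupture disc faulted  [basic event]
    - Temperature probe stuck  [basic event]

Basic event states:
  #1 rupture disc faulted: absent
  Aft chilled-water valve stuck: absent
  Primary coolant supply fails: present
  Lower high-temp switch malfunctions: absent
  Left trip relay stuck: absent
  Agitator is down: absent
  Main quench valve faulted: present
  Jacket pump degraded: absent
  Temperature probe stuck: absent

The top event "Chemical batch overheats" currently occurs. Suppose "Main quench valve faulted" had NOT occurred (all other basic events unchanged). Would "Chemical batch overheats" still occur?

Counterfactual: set "Main quench valve faulted" to not occurred.
Vent system down [AND]: Main quench valve faulted=not, Lower high-temp switch malfunctions=not → not all inputs occur → does not occur.
Cooling jacket unavailable [OR]: Agitator is down=not, Left trip relay stuck=not → no input occurs → does not occur.
Agitation branch lost [OR]: Jacket pump degraded=not, Primary coolant supply fails=occurs → at least one input occurs → occurs.
Interlock chain inoperative [OR]: Vent system down=not, Cooling jacket unavailable=not, Aft chilled-water valve stuck=not, Agitation branch lost=occurs → at least one input occurs → occurs.
Temperature loop fails [OR]: #1 rupture disc faulted=not, Temperature probe stuck=not → no input occurs → does not occur.
Chemical batch overheats [OR]: Interlock chain inoperative=occurs, Temperature loop fails=not → at least one input occurs → occurs.

Yes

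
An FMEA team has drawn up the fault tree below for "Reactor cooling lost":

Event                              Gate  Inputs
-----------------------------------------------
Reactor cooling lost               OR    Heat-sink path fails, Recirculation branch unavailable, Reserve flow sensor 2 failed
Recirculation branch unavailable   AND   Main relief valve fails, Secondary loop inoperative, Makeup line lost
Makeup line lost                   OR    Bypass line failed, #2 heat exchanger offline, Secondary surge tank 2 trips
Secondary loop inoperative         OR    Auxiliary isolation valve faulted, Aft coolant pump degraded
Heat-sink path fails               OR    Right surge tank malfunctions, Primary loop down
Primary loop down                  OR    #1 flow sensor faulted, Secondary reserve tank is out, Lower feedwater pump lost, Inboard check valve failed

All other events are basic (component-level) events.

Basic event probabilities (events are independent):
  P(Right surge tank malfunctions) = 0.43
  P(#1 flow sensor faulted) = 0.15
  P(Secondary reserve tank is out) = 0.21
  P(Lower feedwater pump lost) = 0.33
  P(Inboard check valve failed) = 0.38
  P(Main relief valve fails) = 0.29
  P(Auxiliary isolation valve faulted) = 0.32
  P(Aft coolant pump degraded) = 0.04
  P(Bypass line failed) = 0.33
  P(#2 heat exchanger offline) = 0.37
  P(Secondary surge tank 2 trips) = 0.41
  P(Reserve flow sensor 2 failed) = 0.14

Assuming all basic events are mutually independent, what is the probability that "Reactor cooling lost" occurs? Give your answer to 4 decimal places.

0.8736

P(Primary loop down) [OR] = 1 − (1−0.15) × (1−0.21) × (1−0.33) × (1−0.38) = 0.721059
P(Heat-sink path fails) [OR] = 1 − (1−0.43) × (1−0.721059) = 0.841004
P(Secondary loop inoperative) [OR] = 1 − (1−0.32) × (1−0.04) = 0.347200
P(Makeup line lost) [OR] = 1 − (1−0.33) × (1−0.37) × (1−0.41) = 0.750961
P(Recirculation branch unavailable) [AND] = 0.29 × 0.347200 × 0.750961 = 0.075613
P(Reactor cooling lost) [OR] = 1 − (1−0.841004) × (1−0.075613) × (1−0.14) = 0.873603
Rounded to 4 decimal places: P(Reactor cooling lost) ≈ 0.8736.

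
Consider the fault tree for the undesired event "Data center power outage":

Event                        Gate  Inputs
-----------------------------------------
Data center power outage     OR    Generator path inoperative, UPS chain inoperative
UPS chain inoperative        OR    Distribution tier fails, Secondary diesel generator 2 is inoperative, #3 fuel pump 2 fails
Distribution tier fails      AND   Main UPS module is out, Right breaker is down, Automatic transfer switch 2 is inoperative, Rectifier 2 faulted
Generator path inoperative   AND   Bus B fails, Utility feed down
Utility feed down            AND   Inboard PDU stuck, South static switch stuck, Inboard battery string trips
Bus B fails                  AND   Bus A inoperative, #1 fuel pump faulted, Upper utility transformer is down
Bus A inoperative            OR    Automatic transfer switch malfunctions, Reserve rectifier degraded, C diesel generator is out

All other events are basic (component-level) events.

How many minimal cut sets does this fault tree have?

Bus A inoperative [OR]: union of children's cut sets → 3 cut set(s).
Bus B fails [AND]: one cut set from each child combined → 3 × 1 × 1 = 3 cut set(s).
Utility feed down [AND]: one cut set from each child combined → 1 × 1 × 1 = 1 cut set(s).
Generator path inoperative [AND]: one cut set from each child combined → 3 × 1 = 3 cut set(s).
Distribution tier fails [AND]: one cut set from each child combined → 1 × 1 × 1 × 1 = 1 cut set(s).
UPS chain inoperative [OR]: union of children's cut sets → 3 cut set(s).
Data center power outage [OR]: union of children's cut sets → 6 cut set(s).
Minimal cut sets: {#1 fuel pump faulted, Automatic transfer switch malfunctions, Inboard PDU stuck, Inboard battery string trips, South static switch stuck, Upper utility transformer is down}; {#1 fuel pump faulted, Inboard PDU stuck, Inboard battery string trips, Reserve rectifier degraded, South static switch stuck, Upper utility transformer is down}; {#1 fuel pump faulted, C diesel generator is out, Inboard PDU stuck, Inboard battery string trips, South static switch stuck, Upper utility transformer is down}; {Automatic transfer switch 2 is inoperative, Main UPS module is out, Rectifier 2 faulted, Right breaker is down}; {Secondary diesel generator 2 is inoperative}; {#3 fuel pump 2 fails}.

6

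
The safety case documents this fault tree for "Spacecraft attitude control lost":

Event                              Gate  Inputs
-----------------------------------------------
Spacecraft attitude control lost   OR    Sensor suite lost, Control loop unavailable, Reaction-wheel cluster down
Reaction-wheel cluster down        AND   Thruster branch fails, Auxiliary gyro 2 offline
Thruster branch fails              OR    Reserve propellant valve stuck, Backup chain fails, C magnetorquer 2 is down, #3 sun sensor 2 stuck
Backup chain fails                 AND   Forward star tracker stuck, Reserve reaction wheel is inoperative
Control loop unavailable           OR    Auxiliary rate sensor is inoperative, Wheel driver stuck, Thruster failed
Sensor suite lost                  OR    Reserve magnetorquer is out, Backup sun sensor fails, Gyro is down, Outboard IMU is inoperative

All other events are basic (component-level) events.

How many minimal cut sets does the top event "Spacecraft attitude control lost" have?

Sensor suite lost [OR]: union of children's cut sets → 4 cut set(s).
Control loop unavailable [OR]: union of children's cut sets → 3 cut set(s).
Backup chain fails [AND]: one cut set from each child combined → 1 × 1 = 1 cut set(s).
Thruster branch fails [OR]: union of children's cut sets → 4 cut set(s).
Reaction-wheel cluster down [AND]: one cut set from each child combined → 4 × 1 = 4 cut set(s).
Spacecraft attitude control lost [OR]: union of children's cut sets → 11 cut set(s).

11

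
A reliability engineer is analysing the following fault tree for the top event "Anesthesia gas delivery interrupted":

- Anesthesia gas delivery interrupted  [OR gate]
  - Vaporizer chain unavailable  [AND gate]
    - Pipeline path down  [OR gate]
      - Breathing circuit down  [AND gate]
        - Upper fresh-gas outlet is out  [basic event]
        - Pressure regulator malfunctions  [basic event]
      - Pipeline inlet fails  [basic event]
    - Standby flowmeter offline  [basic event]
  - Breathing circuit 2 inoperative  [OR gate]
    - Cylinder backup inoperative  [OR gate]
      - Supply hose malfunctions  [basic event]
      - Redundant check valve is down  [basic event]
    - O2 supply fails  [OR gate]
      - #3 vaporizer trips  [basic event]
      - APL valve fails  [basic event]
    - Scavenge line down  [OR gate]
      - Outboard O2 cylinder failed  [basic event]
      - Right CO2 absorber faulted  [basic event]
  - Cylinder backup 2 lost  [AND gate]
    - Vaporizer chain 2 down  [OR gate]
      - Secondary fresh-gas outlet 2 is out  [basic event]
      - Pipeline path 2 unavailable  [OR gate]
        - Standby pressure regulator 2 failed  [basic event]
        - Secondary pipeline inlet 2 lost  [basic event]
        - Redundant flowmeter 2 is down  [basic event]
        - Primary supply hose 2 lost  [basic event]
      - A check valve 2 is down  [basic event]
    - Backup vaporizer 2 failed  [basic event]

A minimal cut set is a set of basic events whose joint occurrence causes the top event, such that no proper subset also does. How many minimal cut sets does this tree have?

Breathing circuit down [AND]: one cut set from each child combined → 1 × 1 = 1 cut set(s).
Pipeline path down [OR]: union of children's cut sets → 2 cut set(s).
Vaporizer chain unavailable [AND]: one cut set from each child combined → 2 × 1 = 2 cut set(s).
Cylinder backup inoperative [OR]: union of children's cut sets → 2 cut set(s).
O2 supply fails [OR]: union of children's cut sets → 2 cut set(s).
Scavenge line down [OR]: union of children's cut sets → 2 cut set(s).
Breathing circuit 2 inoperative [OR]: union of children's cut sets → 6 cut set(s).
Pipeline path 2 unavailable [OR]: union of children's cut sets → 4 cut set(s).
Vaporizer chain 2 down [OR]: union of children's cut sets → 6 cut set(s).
Cylinder backup 2 lost [AND]: one cut set from each child combined → 6 × 1 = 6 cut set(s).
Anesthesia gas delivery interrupted [OR]: union of children's cut sets → 14 cut set(s).

14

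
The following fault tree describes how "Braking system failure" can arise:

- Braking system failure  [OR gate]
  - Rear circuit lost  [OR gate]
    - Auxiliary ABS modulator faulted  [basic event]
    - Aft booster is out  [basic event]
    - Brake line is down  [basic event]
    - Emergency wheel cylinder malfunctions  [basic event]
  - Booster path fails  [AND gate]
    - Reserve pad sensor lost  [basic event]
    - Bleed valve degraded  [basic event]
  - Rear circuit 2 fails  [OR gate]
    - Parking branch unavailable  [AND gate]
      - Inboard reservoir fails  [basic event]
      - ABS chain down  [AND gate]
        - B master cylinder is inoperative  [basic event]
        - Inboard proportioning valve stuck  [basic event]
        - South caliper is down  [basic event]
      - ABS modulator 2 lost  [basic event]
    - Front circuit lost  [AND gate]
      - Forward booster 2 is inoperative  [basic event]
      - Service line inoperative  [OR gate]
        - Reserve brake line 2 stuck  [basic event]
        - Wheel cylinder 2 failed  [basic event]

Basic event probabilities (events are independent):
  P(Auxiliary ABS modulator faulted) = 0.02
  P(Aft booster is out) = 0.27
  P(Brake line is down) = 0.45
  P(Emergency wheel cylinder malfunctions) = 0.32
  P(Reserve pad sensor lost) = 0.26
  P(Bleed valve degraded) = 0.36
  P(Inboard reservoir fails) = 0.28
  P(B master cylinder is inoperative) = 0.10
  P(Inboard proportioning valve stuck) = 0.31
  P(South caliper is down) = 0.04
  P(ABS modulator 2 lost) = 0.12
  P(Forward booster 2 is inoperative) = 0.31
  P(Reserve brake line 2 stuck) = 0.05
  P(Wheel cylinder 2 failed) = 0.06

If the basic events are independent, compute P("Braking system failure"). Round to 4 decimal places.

P(Rear circuit lost) [OR] = 1 − (1−0.02) × (1−0.27) × (1−0.45) × (1−0.32) = 0.732440
P(Booster path fails) [AND] = 0.26 × 0.36 = 0.093600
P(ABS chain down) [AND] = 0.10 × 0.31 × 0.04 = 0.001240
P(Parking branch unavailable) [AND] = 0.28 × 0.001240 × 0.12 = 0.000042
P(Service line inoperative) [OR] = 1 − (1−0.05) × (1−0.06) = 0.107000
P(Front circuit lost) [AND] = 0.31 × 0.107000 = 0.033170
P(Rear circuit 2 fails) [OR] = 1 − (1−0.000042) × (1−0.033170) = 0.033211
P(Braking system failure) [OR] = 1 − (1−0.732440) × (1−0.093600) × (1−0.033211) = 0.765538
Rounded to 4 decimal places: P(Braking system failure) ≈ 0.7655.

0.7655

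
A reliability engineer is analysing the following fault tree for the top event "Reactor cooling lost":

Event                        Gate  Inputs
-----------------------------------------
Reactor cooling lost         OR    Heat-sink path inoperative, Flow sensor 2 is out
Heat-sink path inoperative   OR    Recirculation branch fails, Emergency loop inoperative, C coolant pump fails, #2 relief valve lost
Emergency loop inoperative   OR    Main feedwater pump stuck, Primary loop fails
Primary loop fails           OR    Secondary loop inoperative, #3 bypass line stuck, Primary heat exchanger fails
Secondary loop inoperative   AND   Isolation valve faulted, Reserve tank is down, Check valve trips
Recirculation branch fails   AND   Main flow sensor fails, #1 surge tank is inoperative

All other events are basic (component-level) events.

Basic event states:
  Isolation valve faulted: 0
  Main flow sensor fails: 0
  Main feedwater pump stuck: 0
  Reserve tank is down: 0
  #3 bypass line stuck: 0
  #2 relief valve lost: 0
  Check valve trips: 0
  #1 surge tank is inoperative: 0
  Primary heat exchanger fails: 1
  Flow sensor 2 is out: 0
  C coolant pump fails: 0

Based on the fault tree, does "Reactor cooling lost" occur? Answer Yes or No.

Recirculation branch fails [AND]: Main flow sensor fails=not, #1 surge tank is inoperative=not → not all inputs occur → does not occur.
Secondary loop inoperative [AND]: Isolation valve faulted=not, Reserve tank is down=not, Check valve trips=not → not all inputs occur → does not occur.
Primary loop fails [OR]: Secondary loop inoperative=not, #3 bypass line stuck=not, Primary heat exchanger fails=occurs → at least one input occurs → occurs.
Emergency loop inoperative [OR]: Main feedwater pump stuck=not, Primary loop fails=occurs → at least one input occurs → occurs.
Heat-sink path inoperative [OR]: Recirculation branch fails=not, Emergency loop inoperative=occurs, C coolant pump fails=not, #2 relief valve lost=not → at least one input occurs → occurs.
Reactor cooling lost [OR]: Heat-sink path inoperative=occurs, Flow sensor 2 is out=not → at least one input occurs → occurs.

Yes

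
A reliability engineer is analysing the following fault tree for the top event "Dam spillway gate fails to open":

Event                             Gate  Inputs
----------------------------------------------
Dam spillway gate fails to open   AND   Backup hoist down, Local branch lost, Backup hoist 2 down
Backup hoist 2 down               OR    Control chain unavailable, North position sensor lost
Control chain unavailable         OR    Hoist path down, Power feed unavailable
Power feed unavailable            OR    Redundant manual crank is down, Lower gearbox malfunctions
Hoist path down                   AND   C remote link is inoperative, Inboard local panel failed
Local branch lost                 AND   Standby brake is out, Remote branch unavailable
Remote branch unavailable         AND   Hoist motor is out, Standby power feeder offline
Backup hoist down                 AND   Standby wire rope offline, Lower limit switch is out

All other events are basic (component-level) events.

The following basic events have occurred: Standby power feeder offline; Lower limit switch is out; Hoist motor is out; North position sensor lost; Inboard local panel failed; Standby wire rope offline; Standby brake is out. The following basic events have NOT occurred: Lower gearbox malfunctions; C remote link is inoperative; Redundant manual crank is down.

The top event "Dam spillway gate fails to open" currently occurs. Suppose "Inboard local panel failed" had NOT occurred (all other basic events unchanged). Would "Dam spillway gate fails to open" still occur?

Yes

Counterfactual: set "Inboard local panel failed" to not occurred.
Backup hoist down [AND]: Standby wire rope offline=occurs, Lower limit switch is out=occurs → all inputs occur → occurs.
Remote branch unavailable [AND]: Hoist motor is out=occurs, Standby power feeder offline=occurs → all inputs occur → occurs.
Local branch lost [AND]: Standby brake is out=occurs, Remote branch unavailable=occurs → all inputs occur → occurs.
Hoist path down [AND]: C remote link is inoperative=not, Inboard local panel failed=not → not all inputs occur → does not occur.
Power feed unavailable [OR]: Redundant manual crank is down=not, Lower gearbox malfunctions=not → no input occurs → does not occur.
Control chain unavailable [OR]: Hoist path down=not, Power feed unavailable=not → no input occurs → does not occur.
Backup hoist 2 down [OR]: Control chain unavailable=not, North position sensor lost=occurs → at least one input occurs → occurs.
Dam spillway gate fails to open [AND]: Backup hoist down=occurs, Local branch lost=occurs, Backup hoist 2 down=occurs → all inputs occur → occurs.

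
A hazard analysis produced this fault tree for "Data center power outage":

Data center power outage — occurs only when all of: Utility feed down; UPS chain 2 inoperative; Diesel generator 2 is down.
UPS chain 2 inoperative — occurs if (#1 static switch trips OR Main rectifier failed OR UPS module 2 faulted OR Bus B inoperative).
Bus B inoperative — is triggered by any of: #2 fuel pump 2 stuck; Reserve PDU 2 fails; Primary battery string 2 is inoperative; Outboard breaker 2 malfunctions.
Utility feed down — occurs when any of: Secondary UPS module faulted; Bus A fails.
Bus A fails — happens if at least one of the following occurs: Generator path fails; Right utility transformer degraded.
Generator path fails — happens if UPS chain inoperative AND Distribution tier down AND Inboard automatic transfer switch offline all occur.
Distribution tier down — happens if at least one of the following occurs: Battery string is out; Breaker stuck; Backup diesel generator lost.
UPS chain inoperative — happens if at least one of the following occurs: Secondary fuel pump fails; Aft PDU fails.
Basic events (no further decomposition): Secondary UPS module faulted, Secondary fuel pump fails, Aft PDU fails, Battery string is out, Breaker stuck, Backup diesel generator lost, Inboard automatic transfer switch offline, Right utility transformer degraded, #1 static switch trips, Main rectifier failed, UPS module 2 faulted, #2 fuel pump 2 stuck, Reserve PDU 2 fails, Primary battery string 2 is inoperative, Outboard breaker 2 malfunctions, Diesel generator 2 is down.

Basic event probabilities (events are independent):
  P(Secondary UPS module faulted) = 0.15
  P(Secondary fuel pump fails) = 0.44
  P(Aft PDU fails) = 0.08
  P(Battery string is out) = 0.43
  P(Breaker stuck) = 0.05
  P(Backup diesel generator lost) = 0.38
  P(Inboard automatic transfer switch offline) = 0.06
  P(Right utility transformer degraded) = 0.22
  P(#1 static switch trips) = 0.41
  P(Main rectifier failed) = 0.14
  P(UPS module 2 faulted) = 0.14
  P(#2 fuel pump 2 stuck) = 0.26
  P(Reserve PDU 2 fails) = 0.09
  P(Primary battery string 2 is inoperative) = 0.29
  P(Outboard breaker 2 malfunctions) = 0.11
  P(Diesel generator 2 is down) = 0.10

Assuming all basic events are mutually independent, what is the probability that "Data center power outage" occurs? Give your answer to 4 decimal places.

0.0285

P(UPS chain inoperative) [OR] = 1 − (1−0.44) × (1−0.08) = 0.484800
P(Distribution tier down) [OR] = 1 − (1−0.43) × (1−0.05) × (1−0.38) = 0.664270
P(Generator path fails) [AND] = 0.484800 × 0.664270 × 0.06 = 0.019322
P(Bus A fails) [OR] = 1 − (1−0.019322) × (1−0.22) = 0.235071
P(Utility feed down) [OR] = 1 − (1−0.15) × (1−0.235071) = 0.349810
P(Bus B inoperative) [OR] = 1 − (1−0.26) × (1−0.09) × (1−0.29) × (1−0.11) = 0.574479
P(UPS chain 2 inoperative) [OR] = 1 − (1−0.41) × (1−0.14) × (1−0.14) × (1−0.574479) = 0.814318
P(Data center power outage) [AND] = 0.349810 × 0.814318 × 0.10 = 0.028486
Rounded to 4 decimal places: P(Data center power outage) ≈ 0.0285.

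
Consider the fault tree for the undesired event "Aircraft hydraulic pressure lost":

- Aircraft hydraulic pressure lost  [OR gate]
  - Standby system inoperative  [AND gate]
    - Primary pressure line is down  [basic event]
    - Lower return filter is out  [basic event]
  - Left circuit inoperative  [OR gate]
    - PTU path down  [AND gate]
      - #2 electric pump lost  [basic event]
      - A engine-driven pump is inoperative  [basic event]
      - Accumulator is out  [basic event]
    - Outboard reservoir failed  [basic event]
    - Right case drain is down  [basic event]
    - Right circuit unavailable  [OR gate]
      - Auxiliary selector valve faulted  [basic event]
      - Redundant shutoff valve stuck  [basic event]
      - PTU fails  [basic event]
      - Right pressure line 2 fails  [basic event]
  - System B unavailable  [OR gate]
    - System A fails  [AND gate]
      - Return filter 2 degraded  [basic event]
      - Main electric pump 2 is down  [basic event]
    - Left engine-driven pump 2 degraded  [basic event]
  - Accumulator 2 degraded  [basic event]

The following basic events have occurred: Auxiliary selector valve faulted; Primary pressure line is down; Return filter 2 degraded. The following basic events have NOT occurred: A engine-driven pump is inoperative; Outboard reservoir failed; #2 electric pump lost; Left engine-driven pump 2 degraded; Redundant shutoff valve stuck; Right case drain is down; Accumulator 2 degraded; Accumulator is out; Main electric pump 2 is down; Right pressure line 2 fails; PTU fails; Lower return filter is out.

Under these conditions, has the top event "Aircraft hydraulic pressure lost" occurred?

Yes

Standby system inoperative [AND]: Primary pressure line is down=occurs, Lower return filter is out=not → not all inputs occur → does not occur.
PTU path down [AND]: #2 electric pump lost=not, A engine-driven pump is inoperative=not, Accumulator is out=not → not all inputs occur → does not occur.
Right circuit unavailable [OR]: Auxiliary selector valve faulted=occurs, Redundant shutoff valve stuck=not, PTU fails=not, Right pressure line 2 fails=not → at least one input occurs → occurs.
Left circuit inoperative [OR]: PTU path down=not, Outboard reservoir failed=not, Right case drain is down=not, Right circuit unavailable=occurs → at least one input occurs → occurs.
System A fails [AND]: Return filter 2 degraded=occurs, Main electric pump 2 is down=not → not all inputs occur → does not occur.
System B unavailable [OR]: System A fails=not, Left engine-driven pump 2 degraded=not → no input occurs → does not occur.
Aircraft hydraulic pressure lost [OR]: Standby system inoperative=not, Left circuit inoperative=occurs, System B unavailable=not, Accumulator 2 degraded=not → at least one input occurs → occurs.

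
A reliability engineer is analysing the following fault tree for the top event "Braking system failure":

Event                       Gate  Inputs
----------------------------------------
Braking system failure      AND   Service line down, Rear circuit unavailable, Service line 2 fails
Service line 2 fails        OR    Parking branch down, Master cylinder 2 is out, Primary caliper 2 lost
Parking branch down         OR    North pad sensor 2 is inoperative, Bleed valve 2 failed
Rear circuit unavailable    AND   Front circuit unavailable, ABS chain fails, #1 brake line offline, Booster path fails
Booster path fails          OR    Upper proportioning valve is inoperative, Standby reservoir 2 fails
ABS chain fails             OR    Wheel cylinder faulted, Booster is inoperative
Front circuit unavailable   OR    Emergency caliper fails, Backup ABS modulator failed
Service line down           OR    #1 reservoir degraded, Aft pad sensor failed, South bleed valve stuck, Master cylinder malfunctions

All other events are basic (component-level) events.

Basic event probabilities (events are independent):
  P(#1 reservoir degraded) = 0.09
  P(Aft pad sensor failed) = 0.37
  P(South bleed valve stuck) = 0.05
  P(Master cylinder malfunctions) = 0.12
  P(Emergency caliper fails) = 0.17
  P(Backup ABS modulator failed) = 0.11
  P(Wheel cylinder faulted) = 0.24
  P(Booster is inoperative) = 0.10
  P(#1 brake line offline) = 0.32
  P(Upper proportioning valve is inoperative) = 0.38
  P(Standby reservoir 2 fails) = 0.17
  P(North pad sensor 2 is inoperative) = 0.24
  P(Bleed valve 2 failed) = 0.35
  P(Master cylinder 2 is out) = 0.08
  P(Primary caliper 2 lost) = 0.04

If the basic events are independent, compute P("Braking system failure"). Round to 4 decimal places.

0.0038

P(Service line down) [OR] = 1 − (1−0.09) × (1−0.37) × (1−0.05) × (1−0.12) = 0.520721
P(Front circuit unavailable) [OR] = 1 − (1−0.17) × (1−0.11) = 0.261300
P(ABS chain fails) [OR] = 1 − (1−0.24) × (1−0.10) = 0.316000
P(Booster path fails) [OR] = 1 − (1−0.38) × (1−0.17) = 0.485400
P(Rear circuit unavailable) [AND] = 0.261300 × 0.316000 × 0.32 × 0.485400 = 0.012826
P(Parking branch down) [OR] = 1 − (1−0.24) × (1−0.35) = 0.506000
P(Service line 2 fails) [OR] = 1 − (1−0.506000) × (1−0.08) × (1−0.04) = 0.563699
P(Braking system failure) [AND] = 0.520721 × 0.012826 × 0.563699 = 0.003765
Rounded to 4 decimal places: P(Braking system failure) ≈ 0.0038.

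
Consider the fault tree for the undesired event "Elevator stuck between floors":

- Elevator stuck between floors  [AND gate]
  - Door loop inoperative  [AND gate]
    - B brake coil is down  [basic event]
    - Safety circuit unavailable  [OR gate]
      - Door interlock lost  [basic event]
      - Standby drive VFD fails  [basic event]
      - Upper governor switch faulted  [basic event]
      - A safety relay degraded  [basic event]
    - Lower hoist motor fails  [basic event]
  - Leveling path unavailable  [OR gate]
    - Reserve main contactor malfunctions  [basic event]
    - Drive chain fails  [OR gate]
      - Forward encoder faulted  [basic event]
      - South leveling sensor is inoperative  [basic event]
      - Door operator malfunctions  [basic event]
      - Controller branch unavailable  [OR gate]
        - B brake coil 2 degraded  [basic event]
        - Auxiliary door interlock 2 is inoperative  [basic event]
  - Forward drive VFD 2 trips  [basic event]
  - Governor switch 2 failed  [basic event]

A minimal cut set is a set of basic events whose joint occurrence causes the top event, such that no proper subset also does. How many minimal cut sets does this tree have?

24

Safety circuit unavailable [OR]: union of children's cut sets → 4 cut set(s).
Door loop inoperative [AND]: one cut set from each child combined → 1 × 4 × 1 = 4 cut set(s).
Controller branch unavailable [OR]: union of children's cut sets → 2 cut set(s).
Drive chain fails [OR]: union of children's cut sets → 5 cut set(s).
Leveling path unavailable [OR]: union of children's cut sets → 6 cut set(s).
Elevator stuck between floors [AND]: one cut set from each child combined → 4 × 6 × 1 × 1 = 24 cut set(s).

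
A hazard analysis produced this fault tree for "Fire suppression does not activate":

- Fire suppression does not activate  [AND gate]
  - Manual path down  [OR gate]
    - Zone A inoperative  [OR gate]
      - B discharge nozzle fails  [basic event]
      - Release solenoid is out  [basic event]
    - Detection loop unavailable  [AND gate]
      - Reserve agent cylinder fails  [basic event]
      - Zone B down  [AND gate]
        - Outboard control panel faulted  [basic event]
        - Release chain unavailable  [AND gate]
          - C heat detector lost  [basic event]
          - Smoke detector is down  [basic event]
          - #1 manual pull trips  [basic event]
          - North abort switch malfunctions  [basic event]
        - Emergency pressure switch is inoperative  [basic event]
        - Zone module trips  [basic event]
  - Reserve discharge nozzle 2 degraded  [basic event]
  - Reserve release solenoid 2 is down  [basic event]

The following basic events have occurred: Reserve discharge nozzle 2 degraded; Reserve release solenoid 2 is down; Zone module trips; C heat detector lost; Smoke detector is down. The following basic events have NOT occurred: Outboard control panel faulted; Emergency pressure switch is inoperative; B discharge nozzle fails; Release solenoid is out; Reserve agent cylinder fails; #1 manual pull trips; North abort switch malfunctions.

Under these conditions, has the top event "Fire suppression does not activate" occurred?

No

Zone A inoperative [OR]: B discharge nozzle fails=not, Release solenoid is out=not → no input occurs → does not occur.
Release chain unavailable [AND]: C heat detector lost=occurs, Smoke detector is down=occurs, #1 manual pull trips=not, North abort switch malfunctions=not → not all inputs occur → does not occur.
Zone B down [AND]: Outboard control panel faulted=not, Release chain unavailable=not, Emergency pressure switch is inoperative=not, Zone module trips=occurs → not all inputs occur → does not occur.
Detection loop unavailable [AND]: Reserve agent cylinder fails=not, Zone B down=not → not all inputs occur → does not occur.
Manual path down [OR]: Zone A inoperative=not, Detection loop unavailable=not → no input occurs → does not occur.
Fire suppression does not activate [AND]: Manual path down=not, Reserve discharge nozzle 2 degraded=occurs, Reserve release solenoid 2 is down=occurs → not all inputs occur → does not occur.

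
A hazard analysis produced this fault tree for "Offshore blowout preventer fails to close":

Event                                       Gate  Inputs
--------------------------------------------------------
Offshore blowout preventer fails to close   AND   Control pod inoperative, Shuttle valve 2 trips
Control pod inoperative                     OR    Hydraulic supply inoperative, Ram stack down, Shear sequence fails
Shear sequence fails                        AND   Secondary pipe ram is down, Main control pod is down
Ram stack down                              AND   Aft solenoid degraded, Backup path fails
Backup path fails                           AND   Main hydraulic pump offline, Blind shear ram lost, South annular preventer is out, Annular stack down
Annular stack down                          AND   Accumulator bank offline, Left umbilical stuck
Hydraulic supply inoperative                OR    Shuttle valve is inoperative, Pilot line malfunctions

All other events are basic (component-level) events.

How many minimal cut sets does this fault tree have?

4

Hydraulic supply inoperative [OR]: union of children's cut sets → 2 cut set(s).
Annular stack down [AND]: one cut set from each child combined → 1 × 1 = 1 cut set(s).
Backup path fails [AND]: one cut set from each child combined → 1 × 1 × 1 × 1 = 1 cut set(s).
Ram stack down [AND]: one cut set from each child combined → 1 × 1 = 1 cut set(s).
Shear sequence fails [AND]: one cut set from each child combined → 1 × 1 = 1 cut set(s).
Control pod inoperative [OR]: union of children's cut sets → 4 cut set(s).
Offshore blowout preventer fails to close [AND]: one cut set from each child combined → 4 × 1 = 4 cut set(s).
Minimal cut sets: {Shuttle valve 2 trips, Shuttle valve is inoperative}; {Pilot line malfunctions, Shuttle valve 2 trips}; {Accumulator bank offline, Aft solenoid degraded, Blind shear ram lost, Left umbilical stuck, Main hydraulic pump offline, Shuttle valve 2 trips, South annular preventer is out}; {Main control pod is down, Secondary pipe ram is down, Shuttle valve 2 trips}.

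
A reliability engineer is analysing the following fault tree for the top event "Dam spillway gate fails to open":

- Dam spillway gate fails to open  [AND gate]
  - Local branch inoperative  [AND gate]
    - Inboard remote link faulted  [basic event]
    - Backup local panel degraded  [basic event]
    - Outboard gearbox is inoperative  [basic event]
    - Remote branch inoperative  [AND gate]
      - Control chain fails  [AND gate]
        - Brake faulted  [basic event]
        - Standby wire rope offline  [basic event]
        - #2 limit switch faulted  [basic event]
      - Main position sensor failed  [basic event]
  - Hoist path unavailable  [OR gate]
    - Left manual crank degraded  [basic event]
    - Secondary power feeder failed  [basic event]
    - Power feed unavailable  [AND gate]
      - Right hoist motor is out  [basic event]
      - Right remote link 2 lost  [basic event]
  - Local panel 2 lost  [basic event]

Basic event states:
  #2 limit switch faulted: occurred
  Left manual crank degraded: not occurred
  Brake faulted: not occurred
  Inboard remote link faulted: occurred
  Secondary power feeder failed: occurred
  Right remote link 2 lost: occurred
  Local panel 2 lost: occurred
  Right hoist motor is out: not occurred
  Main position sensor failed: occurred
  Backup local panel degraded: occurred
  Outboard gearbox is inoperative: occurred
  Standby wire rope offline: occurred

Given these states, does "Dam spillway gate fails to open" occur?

No

Control chain fails [AND]: Brake faulted=not, Standby wire rope offline=occurs, #2 limit switch faulted=occurs → not all inputs occur → does not occur.
Remote branch inoperative [AND]: Control chain fails=not, Main position sensor failed=occurs → not all inputs occur → does not occur.
Local branch inoperative [AND]: Inboard remote link faulted=occurs, Backup local panel degraded=occurs, Outboard gearbox is inoperative=occurs, Remote branch inoperative=not → not all inputs occur → does not occur.
Power feed unavailable [AND]: Right hoist motor is out=not, Right remote link 2 lost=occurs → not all inputs occur → does not occur.
Hoist path unavailable [OR]: Left manual crank degraded=not, Secondary power feeder failed=occurs, Power feed unavailable=not → at least one input occurs → occurs.
Dam spillway gate fails to open [AND]: Local branch inoperative=not, Hoist path unavailable=occurs, Local panel 2 lost=occurs → not all inputs occur → does not occur.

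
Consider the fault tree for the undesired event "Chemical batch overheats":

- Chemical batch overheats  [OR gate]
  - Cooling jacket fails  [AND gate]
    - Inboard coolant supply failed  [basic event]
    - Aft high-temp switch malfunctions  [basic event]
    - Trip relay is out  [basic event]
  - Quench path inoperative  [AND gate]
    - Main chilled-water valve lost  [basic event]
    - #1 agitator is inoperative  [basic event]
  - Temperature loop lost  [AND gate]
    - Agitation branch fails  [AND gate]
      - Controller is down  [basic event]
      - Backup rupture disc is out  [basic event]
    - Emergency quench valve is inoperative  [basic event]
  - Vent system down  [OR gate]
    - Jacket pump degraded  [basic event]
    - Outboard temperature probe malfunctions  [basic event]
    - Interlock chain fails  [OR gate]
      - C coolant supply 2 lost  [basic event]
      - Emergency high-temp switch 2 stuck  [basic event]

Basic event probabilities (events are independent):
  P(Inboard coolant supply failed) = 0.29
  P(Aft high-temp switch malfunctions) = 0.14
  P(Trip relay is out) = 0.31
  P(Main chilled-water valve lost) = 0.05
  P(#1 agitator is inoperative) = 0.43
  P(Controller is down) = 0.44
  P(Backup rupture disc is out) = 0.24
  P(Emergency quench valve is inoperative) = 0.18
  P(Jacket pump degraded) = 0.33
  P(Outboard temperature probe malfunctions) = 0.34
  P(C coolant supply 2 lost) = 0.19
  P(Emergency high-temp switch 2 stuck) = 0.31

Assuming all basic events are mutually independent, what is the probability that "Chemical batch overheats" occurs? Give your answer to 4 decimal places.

P(Cooling jacket fails) [AND] = 0.29 × 0.14 × 0.31 = 0.012586
P(Quench path inoperative) [AND] = 0.05 × 0.43 = 0.021500
P(Agitation branch fails) [AND] = 0.44 × 0.24 = 0.105600
P(Temperature loop lost) [AND] = 0.105600 × 0.18 = 0.019008
P(Interlock chain fails) [OR] = 1 − (1−0.19) × (1−0.31) = 0.441100
P(Vent system down) [OR] = 1 − (1−0.33) × (1−0.34) × (1−0.441100) = 0.752854
P(Chemical batch overheats) [OR] = 1 − (1−0.012586) × (1−0.021500) × (1−0.019008) × (1−0.752854) = 0.765750
Rounded to 4 decimal places: P(Chemical batch overheats) ≈ 0.7658.

0.7658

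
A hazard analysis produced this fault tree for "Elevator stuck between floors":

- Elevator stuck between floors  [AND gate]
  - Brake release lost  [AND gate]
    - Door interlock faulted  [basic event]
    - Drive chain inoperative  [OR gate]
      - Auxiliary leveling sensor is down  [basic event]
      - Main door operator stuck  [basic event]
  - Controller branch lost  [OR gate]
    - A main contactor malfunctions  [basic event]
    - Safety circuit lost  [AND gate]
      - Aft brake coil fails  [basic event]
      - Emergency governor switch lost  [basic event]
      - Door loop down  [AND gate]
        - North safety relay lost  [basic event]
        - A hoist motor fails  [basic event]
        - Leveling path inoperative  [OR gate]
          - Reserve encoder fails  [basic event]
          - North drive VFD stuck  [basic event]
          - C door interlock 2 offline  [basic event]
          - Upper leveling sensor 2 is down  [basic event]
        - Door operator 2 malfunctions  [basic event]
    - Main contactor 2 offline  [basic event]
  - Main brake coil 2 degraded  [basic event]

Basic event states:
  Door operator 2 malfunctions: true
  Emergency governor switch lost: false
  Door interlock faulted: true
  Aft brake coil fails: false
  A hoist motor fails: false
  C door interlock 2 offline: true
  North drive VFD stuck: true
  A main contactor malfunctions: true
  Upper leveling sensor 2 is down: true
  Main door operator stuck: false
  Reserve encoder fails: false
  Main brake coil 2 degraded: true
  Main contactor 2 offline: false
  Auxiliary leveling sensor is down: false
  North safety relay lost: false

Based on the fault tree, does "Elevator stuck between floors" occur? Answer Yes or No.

Drive chain inoperative [OR]: Auxiliary leveling sensor is down=not, Main door operator stuck=not → no input occurs → does not occur.
Brake release lost [AND]: Door interlock faulted=occurs, Drive chain inoperative=not → not all inputs occur → does not occur.
Leveling path inoperative [OR]: Reserve encoder fails=not, North drive VFD stuck=occurs, C door interlock 2 offline=occurs, Upper leveling sensor 2 is down=occurs → at least one input occurs → occurs.
Door loop down [AND]: North safety relay lost=not, A hoist motor fails=not, Leveling path inoperative=occurs, Door operator 2 malfunctions=occurs → not all inputs occur → does not occur.
Safety circuit lost [AND]: Aft brake coil fails=not, Emergency governor switch lost=not, Door loop down=not → not all inputs occur → does not occur.
Controller branch lost [OR]: A main contactor malfunctions=occurs, Safety circuit lost=not, Main contactor 2 offline=not → at least one input occurs → occurs.
Elevator stuck between floors [AND]: Brake release lost=not, Controller branch lost=occurs, Main brake coil 2 degraded=occurs → not all inputs occur → does not occur.

No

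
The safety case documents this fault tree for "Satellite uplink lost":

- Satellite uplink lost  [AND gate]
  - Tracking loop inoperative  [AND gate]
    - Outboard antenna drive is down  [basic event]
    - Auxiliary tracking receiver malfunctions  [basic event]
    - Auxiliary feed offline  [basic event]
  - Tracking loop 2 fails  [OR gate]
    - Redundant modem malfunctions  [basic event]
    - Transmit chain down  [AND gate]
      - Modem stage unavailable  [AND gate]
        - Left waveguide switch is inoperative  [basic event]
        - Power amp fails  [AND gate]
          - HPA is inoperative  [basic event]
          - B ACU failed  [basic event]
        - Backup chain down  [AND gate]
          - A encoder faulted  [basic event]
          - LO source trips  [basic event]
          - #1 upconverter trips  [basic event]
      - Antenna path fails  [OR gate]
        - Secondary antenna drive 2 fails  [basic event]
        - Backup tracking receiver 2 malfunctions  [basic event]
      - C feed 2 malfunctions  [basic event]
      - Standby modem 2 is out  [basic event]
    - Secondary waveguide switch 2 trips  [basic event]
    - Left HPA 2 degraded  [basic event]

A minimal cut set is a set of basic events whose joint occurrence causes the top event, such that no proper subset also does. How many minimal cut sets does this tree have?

Tracking loop inoperative [AND]: one cut set from each child combined → 1 × 1 × 1 = 1 cut set(s).
Power amp fails [AND]: one cut set from each child combined → 1 × 1 = 1 cut set(s).
Backup chain down [AND]: one cut set from each child combined → 1 × 1 × 1 = 1 cut set(s).
Modem stage unavailable [AND]: one cut set from each child combined → 1 × 1 × 1 = 1 cut set(s).
Antenna path fails [OR]: union of children's cut sets → 2 cut set(s).
Transmit chain down [AND]: one cut set from each child combined → 1 × 2 × 1 × 1 = 2 cut set(s).
Tracking loop 2 fails [OR]: union of children's cut sets → 5 cut set(s).
Satellite uplink lost [AND]: one cut set from each child combined → 1 × 5 = 5 cut set(s).
Minimal cut sets: {Auxiliary feed offline, Auxiliary tracking receiver malfunctions, Outboard antenna drive is down, Redundant modem malfunctions}; {#1 upconverter trips, A encoder faulted, Auxiliary feed offline, Auxiliary tracking receiver malfunctions, B ACU failed, C feed 2 malfunctions, HPA is inoperative, LO source trips, Left waveguide switch is inoperative, Outboard antenna drive is down, Secondary antenna drive 2 fails, Standby modem 2 is out}; {#1 upconverter trips, A encoder faulted, Auxiliary feed offline, Auxiliary tracking receiver malfunctions, B ACU failed, Backup tracking receiver 2 malfunctions, C feed 2 malfunctions, HPA is inoperative, LO source trips, Left waveguide switch is inoperative, Outboard antenna drive is down, Standby modem 2 is out}; {Auxiliary feed offline, Auxiliary tracking receiver malfunctions, Outboard antenna drive is down, Secondary waveguide switch 2 trips}; {Auxiliary feed offline, Auxiliary tracking receiver malfunctions, Left HPA 2 degraded, Outboard antenna drive is down}.

5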